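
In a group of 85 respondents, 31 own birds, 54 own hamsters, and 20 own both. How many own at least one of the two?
|A∪B| = |A| + |B| - |A∩B| = 31 + 54 - 20 = 65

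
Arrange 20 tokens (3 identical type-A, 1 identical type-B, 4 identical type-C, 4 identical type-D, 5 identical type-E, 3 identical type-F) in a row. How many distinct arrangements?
20! / (3! × 1! × 4! × 4! × 5! × 3!) = 977728752000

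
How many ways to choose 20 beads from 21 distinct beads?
C(21,20) = 21!/(20!×1!) = 21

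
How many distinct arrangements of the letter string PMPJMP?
6! / (1! × 3! × 2!) = 60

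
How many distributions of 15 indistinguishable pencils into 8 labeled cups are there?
C(15+8-1, 8-1) = C(22, 7) = 170544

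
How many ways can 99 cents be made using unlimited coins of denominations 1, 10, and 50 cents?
Coefficient of x^99 in 1/(1-x^1) · 1/(1-x^10) · 1/(1-x^50). Case on j = number of 50-cent coins (j = 0..1); remainder r = 99 - 50j is made from {1,10} in ⌊r/10⌋+1 ways. r = 99, 49 → 10 + 5 = 15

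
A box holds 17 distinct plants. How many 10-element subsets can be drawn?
C(17,10) = 17!/(10!×7!) = 19448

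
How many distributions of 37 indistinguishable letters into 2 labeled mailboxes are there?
C(37+2-1, 2-1) = C(38, 1) = 38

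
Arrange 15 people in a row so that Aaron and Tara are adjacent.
Treat as block: (15-1)! × 2! = 87178291200 × 2 = 174356582400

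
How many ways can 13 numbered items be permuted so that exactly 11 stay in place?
Choose the 11 fixed points C(13,11) = 78, derange the rest: !2 = Σ_{j=0}^{2} (-1)^j·2!/j! = 2 - 2 + 1 = 1. Product = 78 × 1 = 78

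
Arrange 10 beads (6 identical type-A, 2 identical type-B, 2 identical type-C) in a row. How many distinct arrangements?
10! / (6! × 2! × 2!) = 1260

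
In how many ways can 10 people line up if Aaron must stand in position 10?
Fix one position: (10-1)! = 362880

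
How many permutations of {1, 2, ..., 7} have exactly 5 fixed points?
Choose the 5 fixed points C(7,5) = 21, derange the rest: !2 = Σ_{j=0}^{2} (-1)^j·2!/j! = 2 - 2 + 1 = 1. Product = 21 × 1 = 21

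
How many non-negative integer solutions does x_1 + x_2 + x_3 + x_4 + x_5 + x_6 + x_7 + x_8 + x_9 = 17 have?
C(17+9-1, 9-1) = C(25, 8) = 1081575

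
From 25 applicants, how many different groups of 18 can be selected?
C(25,18) = 25!/(18!×7!) = 480700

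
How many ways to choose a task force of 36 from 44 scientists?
C(44,36) = 44!/(36!×8!) = 177232627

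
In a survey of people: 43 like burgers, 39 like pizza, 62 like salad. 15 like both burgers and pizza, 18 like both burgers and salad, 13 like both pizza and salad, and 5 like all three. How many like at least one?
|A∪B∪C| = 43+39+62-15-18-13+5 = 103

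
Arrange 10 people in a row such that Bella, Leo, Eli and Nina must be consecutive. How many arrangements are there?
Treat the 4 as one block: (10-4+1)! × 4! = 5040 × 24 = 120960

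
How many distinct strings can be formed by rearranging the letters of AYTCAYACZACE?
12! / (3! × 4! × 2! × 1! × 1! × 1!) = 1663200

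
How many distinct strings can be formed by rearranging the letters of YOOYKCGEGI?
10! / (1! × 2! × 1! × 2! × 1! × 1! × 2!) = 453600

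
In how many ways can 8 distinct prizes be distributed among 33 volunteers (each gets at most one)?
P(33,8) = 33!/(33-8)! = 559809169920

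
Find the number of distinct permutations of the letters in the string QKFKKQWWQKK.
11! / (1! × 5! × 2! × 3!) = 27720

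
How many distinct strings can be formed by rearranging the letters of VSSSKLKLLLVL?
12! / (2! × 5! × 3! × 2!) = 166320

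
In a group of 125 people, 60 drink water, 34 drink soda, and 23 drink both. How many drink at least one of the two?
|A∪B| = |A| + |B| - |A∩B| = 60 + 34 - 23 = 71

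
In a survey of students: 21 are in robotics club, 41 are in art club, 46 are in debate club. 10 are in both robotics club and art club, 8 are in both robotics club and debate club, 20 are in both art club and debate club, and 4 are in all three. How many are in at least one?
|A∪B∪C| = 21+41+46-10-8-20+4 = 74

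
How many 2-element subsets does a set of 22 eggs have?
C(22,2) = 22!/(2!×20!) = 231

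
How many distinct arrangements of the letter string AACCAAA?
7! / (5! × 2!) = 21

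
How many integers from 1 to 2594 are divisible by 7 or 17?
⌊2594/7⌋ + ⌊2594/17⌋ - ⌊2594/119⌋ = 370 + 152 - 21 = 501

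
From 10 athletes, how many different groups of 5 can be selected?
C(10,5) = 10!/(5!×5!) = 252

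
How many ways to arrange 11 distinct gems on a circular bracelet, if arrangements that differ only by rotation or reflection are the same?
(11-1)!/2 = 3628800/2 = 1814400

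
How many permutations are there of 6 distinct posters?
6! = 720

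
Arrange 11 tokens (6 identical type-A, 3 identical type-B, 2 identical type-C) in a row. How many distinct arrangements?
11! / (6! × 3! × 2!) = 4620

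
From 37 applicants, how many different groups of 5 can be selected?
C(37,5) = 37!/(5!×32!) = 435897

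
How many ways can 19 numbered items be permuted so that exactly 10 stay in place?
Choose the 10 fixed points C(19,10) = 92378, derange the rest: !9 = Σ_{j=0}^{9} (-1)^j·9!/j! = 362880 - 362880 + 181440 - 60480 + 15120 - 3024 + 504 - 72 + 9 - 1 = 133496. Product = 92378 × 133496 = 12332093488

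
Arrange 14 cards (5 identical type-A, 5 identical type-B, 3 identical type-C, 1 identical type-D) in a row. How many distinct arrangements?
14! / (5! × 5! × 3! × 1!) = 1009008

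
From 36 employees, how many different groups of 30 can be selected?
C(36,30) = 36!/(30!×6!) = 1947792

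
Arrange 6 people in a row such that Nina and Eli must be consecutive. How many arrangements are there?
Treat the 2 as one block: (6-2+1)! × 2! = 120 × 2 = 240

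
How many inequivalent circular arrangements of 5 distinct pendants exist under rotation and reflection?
(5-1)!/2 = 24/2 = 12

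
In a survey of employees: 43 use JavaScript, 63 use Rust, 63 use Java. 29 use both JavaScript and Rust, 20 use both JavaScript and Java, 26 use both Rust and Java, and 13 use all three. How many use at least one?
|A∪B∪C| = 43+63+63-29-20-26+13 = 107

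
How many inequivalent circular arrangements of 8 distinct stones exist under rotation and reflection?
(8-1)!/2 = 5040/2 = 2520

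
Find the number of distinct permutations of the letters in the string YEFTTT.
6! / (1! × 1! × 3! × 1!) = 120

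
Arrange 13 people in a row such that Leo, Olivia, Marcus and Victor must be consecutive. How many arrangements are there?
Treat the 4 as one block: (13-4+1)! × 4! = 3628800 × 24 = 87091200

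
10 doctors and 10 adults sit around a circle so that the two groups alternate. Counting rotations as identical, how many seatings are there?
Fix one of the doctors: (10-1)! ways for the remaining doctors, × 10! ways for the adults = 362880 × 3628800 = 1316818944000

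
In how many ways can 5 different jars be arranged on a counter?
5! = 120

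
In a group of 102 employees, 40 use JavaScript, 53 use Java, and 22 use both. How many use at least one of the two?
|A∪B| = |A| + |B| - |A∩B| = 40 + 53 - 22 = 71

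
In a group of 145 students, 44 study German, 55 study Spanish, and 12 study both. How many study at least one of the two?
|A∪B| = |A| + |B| - |A∩B| = 44 + 55 - 12 = 87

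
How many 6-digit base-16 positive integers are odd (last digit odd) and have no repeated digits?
Last∈{1,3,5,7,9,11,13,15}. Last=0: 0. Last nonzero: 8×14×P(14,4) = 2690688. Total = 2690688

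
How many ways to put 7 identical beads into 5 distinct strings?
C(7+5-1, 5-1) = C(11, 4) = 330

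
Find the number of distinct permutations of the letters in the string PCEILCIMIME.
11! / (2! × 3! × 1! × 2! × 2! × 1!) = 831600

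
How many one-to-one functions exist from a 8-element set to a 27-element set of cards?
P(27,8) = 27!/(27-8)! = 89513424000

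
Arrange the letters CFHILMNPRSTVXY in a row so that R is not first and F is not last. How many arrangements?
By inclusion-exclusion: 14! - 2×(14-1)! + (14-2)! = 87178291200 - 12454041600 + 479001600 = 75203251200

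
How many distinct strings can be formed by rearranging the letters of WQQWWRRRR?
9! / (2! × 3! × 4!) = 1260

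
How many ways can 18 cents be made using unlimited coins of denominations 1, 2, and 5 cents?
Coefficient of x^18 in 1/(1-x^1) · 1/(1-x^2) · 1/(1-x^5). Case on j = number of 5-cent coins (j = 0..3); remainder r = 18 - 5j is made from {1,2} in ⌊r/2⌋+1 ways. r = 18, 13, 8, 3 → 10 + 7 + 5 + 2 = 24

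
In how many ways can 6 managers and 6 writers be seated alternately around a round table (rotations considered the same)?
Fix one of the managers: (6-1)! ways for the remaining managers, × 6! ways for the writers = 120 × 720 = 86400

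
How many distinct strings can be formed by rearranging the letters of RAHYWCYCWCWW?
12! / (1! × 4! × 3! × 1! × 2! × 1!) = 1663200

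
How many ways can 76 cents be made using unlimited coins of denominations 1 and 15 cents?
Coefficient of x^76 in 1/(1-x^1) · 1/(1-x^15). Use j coins of 15 for j = 0..⌊76/15⌋ = 5, the rest in 1s: 5 + 1 = 6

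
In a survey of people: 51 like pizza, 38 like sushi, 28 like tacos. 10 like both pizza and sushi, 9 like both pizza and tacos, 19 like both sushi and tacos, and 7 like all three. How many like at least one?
|A∪B∪C| = 51+38+28-10-9-19+7 = 86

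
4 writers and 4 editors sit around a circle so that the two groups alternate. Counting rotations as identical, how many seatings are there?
Fix one of the writers: (4-1)! ways for the remaining writers, × 4! ways for the editors = 6 × 24 = 144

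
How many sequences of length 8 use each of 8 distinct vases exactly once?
8! = 40320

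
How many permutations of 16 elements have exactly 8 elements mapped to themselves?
Choose the 8 fixed points C(16,8) = 12870, derange the rest: !8 = Σ_{j=0}^{8} (-1)^j·8!/j! = 40320 - 40320 + 20160 - 6720 + 1680 - 336 + 56 - 8 + 1 = 14833. Product = 12870 × 14833 = 190900710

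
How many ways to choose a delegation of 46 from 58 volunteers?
C(58,46) = 58!/(46!×12!) = 891794789340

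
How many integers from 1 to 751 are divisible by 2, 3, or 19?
⌊751/2⌋+⌊751/3⌋+⌊751/19⌋ - ⌊751/6⌋-⌊751/38⌋-⌊751/57⌋ + ⌊751/114⌋ = 375+250+39 - 125-19-13 + 6 = 513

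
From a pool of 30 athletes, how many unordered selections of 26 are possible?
C(30,26) = 30!/(26!×4!) = 27405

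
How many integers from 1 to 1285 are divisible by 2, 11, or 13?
⌊1285/2⌋+⌊1285/11⌋+⌊1285/13⌋ - ⌊1285/22⌋-⌊1285/26⌋-⌊1285/143⌋ + ⌊1285/286⌋ = 642+116+98 - 58-49-8 + 4 = 745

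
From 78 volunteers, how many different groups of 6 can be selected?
C(78,6) = 78!/(6!×72!) = 256851595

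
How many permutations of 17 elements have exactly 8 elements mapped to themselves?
Choose the 8 fixed points C(17,8) = 24310, derange the rest: !9 = Σ_{j=0}^{9} (-1)^j·9!/j! = 362880 - 362880 + 181440 - 60480 + 15120 - 3024 + 504 - 72 + 9 - 1 = 133496. Product = 24310 × 133496 = 3245287760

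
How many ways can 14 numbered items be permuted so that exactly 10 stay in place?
Choose the 10 fixed points C(14,10) = 1001, derange the rest: !4 = Σ_{j=0}^{4} (-1)^j·4!/j! = 24 - 24 + 12 - 4 + 1 = 9. Product = 1001 × 9 = 9009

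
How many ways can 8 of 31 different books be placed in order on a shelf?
P(31,8) = 31!/(31-8)! = 318073392000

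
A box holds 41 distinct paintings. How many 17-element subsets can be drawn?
C(41,17) = 41!/(17!×24!) = 151584480450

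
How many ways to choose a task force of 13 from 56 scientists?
C(56,13) = 56!/(13!×43!) = 1889912732400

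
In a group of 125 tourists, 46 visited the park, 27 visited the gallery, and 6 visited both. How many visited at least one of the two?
|A∪B| = |A| + |B| - |A∩B| = 46 + 27 - 6 = 67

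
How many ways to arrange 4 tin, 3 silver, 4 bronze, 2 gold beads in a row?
13! / (4! × 3! × 4! × 2!) = 900900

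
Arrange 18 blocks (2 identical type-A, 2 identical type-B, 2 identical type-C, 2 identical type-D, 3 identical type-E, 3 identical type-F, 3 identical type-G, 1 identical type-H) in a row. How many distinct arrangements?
18! / (2! × 2! × 2! × 2! × 3! × 3! × 3! × 1!) = 1852538688000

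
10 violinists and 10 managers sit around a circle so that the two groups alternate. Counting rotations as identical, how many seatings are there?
Fix one of the violinists: (10-1)! ways for the remaining violinists, × 10! ways for the managers = 362880 × 3628800 = 1316818944000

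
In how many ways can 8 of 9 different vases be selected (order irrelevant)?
C(9,8) = 9!/(8!×1!) = 9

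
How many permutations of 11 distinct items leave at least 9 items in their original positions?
Exactly j fixed points: C(11,j)·!(11-j); sum over j ≥ 9 (derangement numbers via !m = (m-1)·(!(m-1) + !(m-2)): !0..!2 = 1, 0, 1). Σ_{j=9}^{11} C(11,j)·!(11-j) = C(11,9)·!2 + C(11,10)·!1 + C(11,11)·!0 = 55·1 + 11·0 + 1·1 = 56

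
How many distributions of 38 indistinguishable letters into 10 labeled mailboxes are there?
C(38+10-1, 10-1) = C(47, 9) = 1362649145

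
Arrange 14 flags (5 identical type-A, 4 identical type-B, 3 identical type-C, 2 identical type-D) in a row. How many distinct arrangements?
14! / (5! × 4! × 3! × 2!) = 2522520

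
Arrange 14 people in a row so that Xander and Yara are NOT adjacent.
Total - adjacent = 14! - (14-1)!×2 = 87178291200 - 12454041600 = 74724249600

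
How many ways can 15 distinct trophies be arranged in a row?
15! = 1307674368000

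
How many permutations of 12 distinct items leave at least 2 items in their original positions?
Exactly j fixed points: C(12,j)·!(12-j); sum over j ≥ 2 (derangement numbers via !m = (m-1)·(!(m-1) + !(m-2)): !0..!10 = 1, 0, 1, 2, 9, 44, 265, 1854, 14833, 133496, 1334961). Σ_{j=2}^{12} C(12,j)·!(12-j) = C(12,2)·!10 + C(12,3)·!9 + C(12,4)·!8 + C(12,5)·!7 + C(12,6)·!6 + C(12,7)·!5 + C(12,8)·!4 + C(12,9)·!3 + C(12,10)·!2 + C(12,11)·!1 + C(12,12)·!0 = 66·1334961 + 220·133496 + 495·14833 + 792·1854 + 924·265 + 792·44 + 495·9 + 220·2 + 66·1 + 12·0 + 1·1 = 126571919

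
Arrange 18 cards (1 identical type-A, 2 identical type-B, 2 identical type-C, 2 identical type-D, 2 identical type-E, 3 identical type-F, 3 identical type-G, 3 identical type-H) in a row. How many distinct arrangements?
18! / (1! × 2! × 2! × 2! × 2! × 3! × 3! × 3!) = 1852538688000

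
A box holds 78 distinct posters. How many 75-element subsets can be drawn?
C(78,75) = 78!/(75!×3!) = 76076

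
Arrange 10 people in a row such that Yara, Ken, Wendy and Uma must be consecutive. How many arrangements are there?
Treat the 4 as one block: (10-4+1)! × 4! = 5040 × 24 = 120960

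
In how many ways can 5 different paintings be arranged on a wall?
5! = 120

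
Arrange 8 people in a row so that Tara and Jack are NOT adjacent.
Total - adjacent = 8! - (8-1)!×2 = 40320 - 10080 = 30240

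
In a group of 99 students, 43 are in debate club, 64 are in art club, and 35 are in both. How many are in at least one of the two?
|A∪B| = |A| + |B| - |A∩B| = 43 + 64 - 35 = 72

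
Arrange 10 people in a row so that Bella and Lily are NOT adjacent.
Total - adjacent = 10! - (10-1)!×2 = 3628800 - 725760 = 2903040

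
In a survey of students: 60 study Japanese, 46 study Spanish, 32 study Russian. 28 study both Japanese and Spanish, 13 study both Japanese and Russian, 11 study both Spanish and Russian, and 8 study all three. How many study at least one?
|A∪B∪C| = 60+46+32-28-13-11+8 = 94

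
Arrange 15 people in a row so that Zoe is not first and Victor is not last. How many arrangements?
By inclusion-exclusion: 15! - 2×(15-1)! + (15-2)! = 1307674368000 - 174356582400 + 6227020800 = 1139544806400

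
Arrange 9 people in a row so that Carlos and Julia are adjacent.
Treat as block: (9-1)! × 2! = 40320 × 2 = 80640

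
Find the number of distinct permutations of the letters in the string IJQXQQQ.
7! / (1! × 4! × 1! × 1!) = 210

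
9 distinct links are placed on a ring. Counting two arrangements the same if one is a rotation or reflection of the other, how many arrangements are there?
(9-1)!/2 = 40320/2 = 20160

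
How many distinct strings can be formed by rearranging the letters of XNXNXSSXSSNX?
12! / (5! × 4! × 3!) = 27720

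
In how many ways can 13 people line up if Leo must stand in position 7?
Fix one position: (13-1)! = 479001600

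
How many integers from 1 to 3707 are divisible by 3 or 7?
⌊3707/3⌋ + ⌊3707/7⌋ - ⌊3707/21⌋ = 1235 + 529 - 176 = 1588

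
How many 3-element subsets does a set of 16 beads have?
C(16,3) = 16!/(3!×13!) = 560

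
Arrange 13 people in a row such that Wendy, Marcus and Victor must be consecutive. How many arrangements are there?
Treat the 3 as one block: (13-3+1)! × 3! = 39916800 × 6 = 239500800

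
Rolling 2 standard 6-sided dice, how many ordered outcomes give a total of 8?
Coefficient of x^8 in (x + x² + ... + x^6)^2. By inclusion-exclusion on dice exceeding 6: Σ_j (-1)^j C(2,j)·C(8-1-6j, 1) = C(2,0)·C(7,1) - C(2,1)·C(1,1) = 1·7 - 2·1 = 5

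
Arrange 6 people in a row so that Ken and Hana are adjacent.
Treat as block: (6-1)! × 2! = 120 × 2 = 240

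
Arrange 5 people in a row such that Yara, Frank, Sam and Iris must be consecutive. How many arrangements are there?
Treat the 4 as one block: (5-4+1)! × 4! = 2 × 24 = 48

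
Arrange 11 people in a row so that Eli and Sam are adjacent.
Treat as block: (11-1)! × 2! = 3628800 × 2 = 7257600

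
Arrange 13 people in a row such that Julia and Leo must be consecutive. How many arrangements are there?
Treat the 2 as one block: (13-2+1)! × 2! = 479001600 × 2 = 958003200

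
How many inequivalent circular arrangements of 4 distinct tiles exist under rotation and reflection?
(4-1)!/2 = 6/2 = 3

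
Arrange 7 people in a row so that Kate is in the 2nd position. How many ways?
Fix one position: (7-1)! = 720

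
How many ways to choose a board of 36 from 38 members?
C(38,36) = 38!/(36!×2!) = 703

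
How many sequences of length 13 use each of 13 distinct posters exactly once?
13! = 6227020800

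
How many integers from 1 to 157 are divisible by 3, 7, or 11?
⌊157/3⌋+⌊157/7⌋+⌊157/11⌋ - ⌊157/21⌋-⌊157/33⌋-⌊157/77⌋ + ⌊157/231⌋ = 52+22+14 - 7-4-2 + 0 = 75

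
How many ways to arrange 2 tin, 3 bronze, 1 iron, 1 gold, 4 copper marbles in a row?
11! / (2! × 3! × 1! × 1! × 4!) = 138600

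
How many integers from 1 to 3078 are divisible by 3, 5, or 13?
⌊3078/3⌋+⌊3078/5⌋+⌊3078/13⌋ - ⌊3078/15⌋-⌊3078/39⌋-⌊3078/65⌋ + ⌊3078/195⌋ = 1026+615+236 - 205-78-47 + 15 = 1562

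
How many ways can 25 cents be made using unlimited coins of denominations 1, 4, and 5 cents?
Coefficient of x^25 in 1/(1-x^1) · 1/(1-x^4) · 1/(1-x^5). Case on j = number of 5-cent coins (j = 0..5); remainder r = 25 - 5j is made from {1,4} in ⌊r/4⌋+1 ways. r = 25, 20, 15, 10, 5, 0 → 7 + 6 + 4 + 3 + 2 + 1 = 23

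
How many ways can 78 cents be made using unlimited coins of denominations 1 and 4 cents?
Coefficient of x^78 in 1/(1-x^1) · 1/(1-x^4). Use j coins of 4 for j = 0..⌊78/4⌋ = 19, the rest in 1s: 19 + 1 = 20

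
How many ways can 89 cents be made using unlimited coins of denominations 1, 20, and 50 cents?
Coefficient of x^89 in 1/(1-x^1) · 1/(1-x^20) · 1/(1-x^50). Case on j = number of 50-cent coins (j = 0..1); remainder r = 89 - 50j is made from {1,20} in ⌊r/20⌋+1 ways. r = 89, 39 → 5 + 2 = 7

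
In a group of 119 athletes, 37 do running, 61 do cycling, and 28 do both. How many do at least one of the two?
|A∪B| = |A| + |B| - |A∩B| = 37 + 61 - 28 = 70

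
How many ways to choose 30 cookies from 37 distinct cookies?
C(37,30) = 37!/(30!×7!) = 10295472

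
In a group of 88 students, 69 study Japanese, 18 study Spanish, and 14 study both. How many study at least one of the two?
|A∪B| = |A| + |B| - |A∩B| = 69 + 18 - 14 = 73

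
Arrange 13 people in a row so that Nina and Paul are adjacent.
Treat as block: (13-1)! × 2! = 479001600 × 2 = 958003200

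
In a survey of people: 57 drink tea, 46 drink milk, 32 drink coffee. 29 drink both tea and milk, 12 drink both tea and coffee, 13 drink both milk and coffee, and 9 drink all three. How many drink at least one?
|A∪B∪C| = 57+46+32-29-12-13+9 = 90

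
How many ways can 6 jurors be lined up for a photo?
6! = 720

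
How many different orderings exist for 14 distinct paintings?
14! = 87178291200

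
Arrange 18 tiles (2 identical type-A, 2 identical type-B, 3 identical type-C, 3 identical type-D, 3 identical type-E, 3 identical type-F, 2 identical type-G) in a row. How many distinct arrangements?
18! / (2! × 2! × 3! × 3! × 3! × 3! × 2!) = 617512896000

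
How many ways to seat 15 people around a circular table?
Circular: fix one position, arrange the rest. (15-1)! = 87178291200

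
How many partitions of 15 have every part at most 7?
Let r_j(i) = number of partitions of i into parts ≤ j, for i = 0..15. r_1(i) = 1 for all i; r_j(i) = r_{j-1}(i) + r_j(i-j). Rows j = 2..7: ≤2: 1 1 2 2 3 3 4 4 5 5 6 6 7 7 8 8; ≤3: 1 1 2 3 4 5 7 8 10 12 14 16 19 21 24 27; ≤4: 1 1 2 3 5 6 9 11 15 18 23 27 34 39 47 54; ≤5: 1 1 2 3 5 7 10 13 18 23 30 37 47 57 70 84; ≤6: 1 1 2 3 5 7 11 14 20 26 35 44 58 71 90 110; ≤7: 1 1 2 3 5 7 11 15 21 28 38 49 65 82 105 131. r_7(15) = 131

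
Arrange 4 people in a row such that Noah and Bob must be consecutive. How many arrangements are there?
Treat the 2 as one block: (4-2+1)! × 2! = 6 × 2 = 12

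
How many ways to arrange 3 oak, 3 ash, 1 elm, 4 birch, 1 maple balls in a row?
12! / (3! × 3! × 1! × 4! × 1!) = 554400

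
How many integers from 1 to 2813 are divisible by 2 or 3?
⌊2813/2⌋ + ⌊2813/3⌋ - ⌊2813/6⌋ = 1406 + 937 - 468 = 1875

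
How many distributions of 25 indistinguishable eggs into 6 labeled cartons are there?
C(25+6-1, 6-1) = C(30, 5) = 142506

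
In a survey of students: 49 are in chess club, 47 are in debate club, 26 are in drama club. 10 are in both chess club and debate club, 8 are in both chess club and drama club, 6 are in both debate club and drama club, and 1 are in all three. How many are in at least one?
|A∪B∪C| = 49+47+26-10-8-6+1 = 99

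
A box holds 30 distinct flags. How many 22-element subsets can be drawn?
C(30,22) = 30!/(22!×8!) = 5852925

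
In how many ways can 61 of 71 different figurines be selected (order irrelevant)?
C(71,61) = 71!/(61!×10!) = 461738052776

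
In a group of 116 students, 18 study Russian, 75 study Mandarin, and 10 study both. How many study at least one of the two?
|A∪B| = |A| + |B| - |A∩B| = 18 + 75 - 10 = 83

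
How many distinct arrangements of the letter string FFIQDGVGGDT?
11! / (2! × 2! × 1! × 3! × 1! × 1! × 1!) = 1663200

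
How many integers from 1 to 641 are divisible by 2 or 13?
⌊641/2⌋ + ⌊641/13⌋ - ⌊641/26⌋ = 320 + 49 - 24 = 345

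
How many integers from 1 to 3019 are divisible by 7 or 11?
⌊3019/7⌋ + ⌊3019/11⌋ - ⌊3019/77⌋ = 431 + 274 - 39 = 666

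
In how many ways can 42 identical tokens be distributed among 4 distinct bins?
C(42+4-1, 4-1) = C(45, 3) = 14190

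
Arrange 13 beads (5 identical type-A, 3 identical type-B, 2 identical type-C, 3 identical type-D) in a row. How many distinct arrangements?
13! / (5! × 3! × 2! × 3!) = 720720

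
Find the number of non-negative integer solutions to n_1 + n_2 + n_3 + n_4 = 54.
C(54+4-1, 4-1) = C(57, 3) = 29260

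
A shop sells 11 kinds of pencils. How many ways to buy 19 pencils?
C(19+11-1, 11-1) = C(29, 10) = 20030010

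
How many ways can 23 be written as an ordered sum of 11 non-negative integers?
C(23+11-1, 11-1) = C(33, 10) = 92561040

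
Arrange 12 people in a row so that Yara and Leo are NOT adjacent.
Total - adjacent = 12! - (12-1)!×2 = 479001600 - 79833600 = 399168000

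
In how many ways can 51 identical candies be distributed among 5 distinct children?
C(51+5-1, 5-1) = C(55, 4) = 341055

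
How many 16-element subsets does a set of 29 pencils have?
C(29,16) = 29!/(16!×13!) = 67863915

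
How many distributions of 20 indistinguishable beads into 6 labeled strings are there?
C(20+6-1, 6-1) = C(25, 5) = 53130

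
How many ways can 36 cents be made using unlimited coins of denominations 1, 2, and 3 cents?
Coefficient of x^36 in 1/(1-x^1) · 1/(1-x^2) · 1/(1-x^3). Case on j = number of 3-cent coins (j = 0..12); remainder r = 36 - 3j is made from {1,2} in ⌊r/2⌋+1 ways. r = 36, 33, 30, 27, 24, 21, 18, 15, 12, 9, 6, 3, 0 → 19 + 17 + 16 + 14 + 13 + 11 + 10 + 8 + 7 + 5 + 4 + 2 + 1 = 127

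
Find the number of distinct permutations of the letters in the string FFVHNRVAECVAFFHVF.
17! / (4! × 1! × 1! × 2! × 2! × 5! × 1! × 1!) = 30875644800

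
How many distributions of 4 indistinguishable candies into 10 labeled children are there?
C(4+10-1, 10-1) = C(13, 9) = 715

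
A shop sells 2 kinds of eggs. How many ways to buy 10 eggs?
C(10+2-1, 2-1) = C(11, 1) = 11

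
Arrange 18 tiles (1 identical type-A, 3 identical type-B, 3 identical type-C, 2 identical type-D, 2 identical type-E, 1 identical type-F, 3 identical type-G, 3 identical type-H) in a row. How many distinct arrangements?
18! / (1! × 3! × 3! × 2! × 2! × 1! × 3! × 3!) = 1235025792000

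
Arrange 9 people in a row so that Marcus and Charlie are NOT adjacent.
Total - adjacent = 9! - (9-1)!×2 = 362880 - 80640 = 282240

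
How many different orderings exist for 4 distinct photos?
4! = 24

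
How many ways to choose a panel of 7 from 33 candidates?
C(33,7) = 33!/(7!×26!) = 4272048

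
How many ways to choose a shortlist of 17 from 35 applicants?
C(35,17) = 35!/(17!×18!) = 4537567650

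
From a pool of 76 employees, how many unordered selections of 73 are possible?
C(76,73) = 76!/(73!×3!) = 70300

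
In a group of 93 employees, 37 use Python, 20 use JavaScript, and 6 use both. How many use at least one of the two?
|A∪B| = |A| + |B| - |A∩B| = 37 + 20 - 6 = 51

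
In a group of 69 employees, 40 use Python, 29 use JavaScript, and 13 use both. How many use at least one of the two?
|A∪B| = |A| + |B| - |A∩B| = 40 + 29 - 13 = 56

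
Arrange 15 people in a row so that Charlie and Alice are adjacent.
Treat as block: (15-1)! × 2! = 87178291200 × 2 = 174356582400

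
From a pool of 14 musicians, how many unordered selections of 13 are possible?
C(14,13) = 14!/(13!×1!) = 14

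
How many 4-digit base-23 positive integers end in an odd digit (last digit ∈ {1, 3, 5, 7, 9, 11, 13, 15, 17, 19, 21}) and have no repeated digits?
Last∈{1,3,5,7,9,11,13,15,17,19,21}. Last=0: 0. Last nonzero: 11×21×P(21,2) = 97020. Total = 97020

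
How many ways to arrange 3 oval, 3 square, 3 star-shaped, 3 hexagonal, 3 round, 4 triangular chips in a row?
19! / (3! × 3! × 3! × 3! × 3! × 4!) = 651819168000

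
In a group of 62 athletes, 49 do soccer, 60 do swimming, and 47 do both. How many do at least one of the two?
|A∪B| = |A| + |B| - |A∩B| = 49 + 60 - 47 = 62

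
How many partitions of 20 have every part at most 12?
Let r_j(i) = number of partitions of i into parts ≤ j, for i = 0..20. r_1(i) = 1 for all i; r_j(i) = r_{j-1}(i) + r_j(i-j). Rows j = 2..12: ≤2: 1 1 2 2 3 3 4 4 5 5 6 6 7 7 8 8 9 9 10 10 11; ≤3: 1 1 2 3 4 5 7 8 10 12 14 16 19 21 24 27 30 33 37 40 44; ≤4: 1 1 2 3 5 6 9 11 15 18 23 27 34 39 47 54 64 72 84 94 108; ≤5: 1 1 2 3 5 7 10 13 18 23 30 37 47 57 70 84 101 119 141 164 192; ≤6: 1 1 2 3 5 7 11 14 20 26 35 44 58 71 90 110 136 163 199 235 282; ≤7: 1 1 2 3 5 7 11 15 21 28 38 49 65 82 105 131 164 201 248 300 364; ≤8: 1 1 2 3 5 7 11 15 22 29 40 52 70 89 116 146 186 230 288 352 434; ≤9: 1 1 2 3 5 7 11 15 22 30 41 54 73 94 123 157 201 252 318 393 488; ≤10: 1 1 2 3 5 7 11 15 22 30 42 55 75 97 128 164 212 267 340 423 530; ≤11: 1 1 2 3 5 7 11 15 22 30 42 56 76 99 131 169 219 278 355 445 560; ≤12: 1 1 2 3 5 7 11 15 22 30 42 56 77 100 133 172 224 285 366 460 582. r_12(20) = 582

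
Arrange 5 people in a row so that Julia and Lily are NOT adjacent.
Total - adjacent = 5! - (5-1)!×2 = 120 - 48 = 72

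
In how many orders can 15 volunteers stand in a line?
15! = 1307674368000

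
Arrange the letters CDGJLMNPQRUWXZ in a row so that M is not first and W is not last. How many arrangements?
By inclusion-exclusion: 14! - 2×(14-1)! + (14-2)! = 87178291200 - 12454041600 + 479001600 = 75203251200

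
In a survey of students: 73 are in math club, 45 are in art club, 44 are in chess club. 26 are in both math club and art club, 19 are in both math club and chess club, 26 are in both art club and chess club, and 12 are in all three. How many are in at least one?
|A∪B∪C| = 73+45+44-26-19-26+12 = 103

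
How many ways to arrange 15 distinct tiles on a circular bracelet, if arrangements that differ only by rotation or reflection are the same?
(15-1)!/2 = 87178291200/2 = 43589145600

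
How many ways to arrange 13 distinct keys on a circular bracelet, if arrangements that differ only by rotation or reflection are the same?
(13-1)!/2 = 479001600/2 = 239500800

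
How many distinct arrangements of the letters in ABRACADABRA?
11! / (5! × 2! × 2! × 1! × 1!) = 83160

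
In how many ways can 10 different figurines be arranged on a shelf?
10! = 3628800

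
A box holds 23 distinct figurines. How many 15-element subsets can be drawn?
C(23,15) = 23!/(15!×8!) = 490314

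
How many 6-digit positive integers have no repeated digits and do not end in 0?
Last digit: 9 nonzero choices. First digit: 8 (nonzero, ≠last). Middle 4: P(8,4) = 1680. Total = 120960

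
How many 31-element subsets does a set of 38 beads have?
C(38,31) = 38!/(31!×7!) = 12620256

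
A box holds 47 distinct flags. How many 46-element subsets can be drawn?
C(47,46) = 47!/(46!×1!) = 47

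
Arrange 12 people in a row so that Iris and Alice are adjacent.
Treat as block: (12-1)! × 2! = 39916800 × 2 = 79833600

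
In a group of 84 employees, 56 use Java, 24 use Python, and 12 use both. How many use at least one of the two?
|A∪B| = |A| + |B| - |A∩B| = 56 + 24 - 12 = 68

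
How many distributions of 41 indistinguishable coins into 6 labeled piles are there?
C(41+6-1, 6-1) = C(46, 5) = 1370754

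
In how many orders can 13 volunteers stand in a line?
13! = 6227020800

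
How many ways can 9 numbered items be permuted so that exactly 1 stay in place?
Choose the 1 fixed point C(9,1) = 9, derange the rest: !8 = Σ_{j=0}^{8} (-1)^j·8!/j! = 40320 - 40320 + 20160 - 6720 + 1680 - 336 + 56 - 8 + 1 = 14833. Product = 9 × 14833 = 133497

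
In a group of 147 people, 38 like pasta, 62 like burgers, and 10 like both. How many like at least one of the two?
|A∪B| = |A| + |B| - |A∩B| = 38 + 62 - 10 = 90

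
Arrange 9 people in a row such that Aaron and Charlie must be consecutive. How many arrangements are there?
Treat the 2 as one block: (9-2+1)! × 2! = 40320 × 2 = 80640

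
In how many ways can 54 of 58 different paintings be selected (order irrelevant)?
C(58,54) = 58!/(54!×4!) = 424270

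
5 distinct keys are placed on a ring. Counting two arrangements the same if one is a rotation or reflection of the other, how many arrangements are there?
(5-1)!/2 = 24/2 = 12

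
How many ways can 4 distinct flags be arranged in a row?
4! = 24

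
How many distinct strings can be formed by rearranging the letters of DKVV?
4! / (2! × 1! × 1!) = 12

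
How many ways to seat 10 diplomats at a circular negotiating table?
Circular: fix one position, arrange the rest. (10-1)! = 362880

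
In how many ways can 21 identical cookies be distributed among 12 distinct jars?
C(21+12-1, 12-1) = C(32, 11) = 129024480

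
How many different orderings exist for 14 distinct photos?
14! = 87178291200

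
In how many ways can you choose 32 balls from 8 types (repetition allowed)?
C(32+8-1, 8-1) = C(39, 7) = 15380937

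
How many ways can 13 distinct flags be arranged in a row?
13! = 6227020800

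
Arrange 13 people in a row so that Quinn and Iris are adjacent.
Treat as block: (13-1)! × 2! = 479001600 × 2 = 958003200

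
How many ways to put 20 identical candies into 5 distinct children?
C(20+5-1, 5-1) = C(24, 4) = 10626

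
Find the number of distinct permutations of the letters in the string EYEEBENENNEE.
12! / (1! × 7! × 3! × 1!) = 15840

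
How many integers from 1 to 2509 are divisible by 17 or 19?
⌊2509/17⌋ + ⌊2509/19⌋ - ⌊2509/323⌋ = 147 + 132 - 7 = 272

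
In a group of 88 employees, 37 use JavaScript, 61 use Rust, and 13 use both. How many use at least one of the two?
|A∪B| = |A| + |B| - |A∩B| = 37 + 61 - 13 = 85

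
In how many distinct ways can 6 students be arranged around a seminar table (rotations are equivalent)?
Circular: fix one position, arrange the rest. (6-1)! = 120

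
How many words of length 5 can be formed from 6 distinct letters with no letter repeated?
P(6,5) = 6!/(6-5)! = 720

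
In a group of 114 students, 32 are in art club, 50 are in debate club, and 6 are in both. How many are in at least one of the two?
|A∪B| = |A| + |B| - |A∩B| = 32 + 50 - 6 = 76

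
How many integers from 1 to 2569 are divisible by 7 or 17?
⌊2569/7⌋ + ⌊2569/17⌋ - ⌊2569/119⌋ = 367 + 151 - 21 = 497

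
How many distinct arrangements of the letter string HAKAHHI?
7! / (3! × 1! × 2! × 1!) = 420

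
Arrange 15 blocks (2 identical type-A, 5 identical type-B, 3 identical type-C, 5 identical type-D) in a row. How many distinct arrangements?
15! / (2! × 5! × 3! × 5!) = 7567560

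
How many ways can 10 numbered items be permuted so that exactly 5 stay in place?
Choose the 5 fixed points C(10,5) = 252, derange the rest: !5 = Σ_{j=0}^{5} (-1)^j·5!/j! = 120 - 120 + 60 - 20 + 5 - 1 = 44. Product = 252 × 44 = 11088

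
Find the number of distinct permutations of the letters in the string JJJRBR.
6! / (3! × 2! × 1!) = 60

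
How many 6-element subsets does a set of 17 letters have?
C(17,6) = 17!/(6!×11!) = 12376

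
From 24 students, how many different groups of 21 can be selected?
C(24,21) = 24!/(21!×3!) = 2024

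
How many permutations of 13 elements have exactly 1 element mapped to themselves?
Choose the 1 fixed point C(13,1) = 13, derange the rest: !12 = Σ_{j=0}^{12} (-1)^j·12!/j! = 479001600 - 479001600 + 239500800 - 79833600 + 19958400 - 3991680 + 665280 - 95040 + 11880 - 1320 + 132 - 12 + 1 = 176214841. Product = 13 × 176214841 = 2290792933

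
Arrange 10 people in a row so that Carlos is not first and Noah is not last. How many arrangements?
By inclusion-exclusion: 10! - 2×(10-1)! + (10-2)! = 3628800 - 725760 + 40320 = 2943360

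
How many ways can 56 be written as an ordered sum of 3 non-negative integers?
C(56+3-1, 3-1) = C(58, 2) = 1653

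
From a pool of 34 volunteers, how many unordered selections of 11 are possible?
C(34,11) = 34!/(11!×23!) = 286097760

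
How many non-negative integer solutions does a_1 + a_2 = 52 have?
C(52+2-1, 2-1) = C(53, 1) = 53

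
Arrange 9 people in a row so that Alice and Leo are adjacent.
Treat as block: (9-1)! × 2! = 40320 × 2 = 80640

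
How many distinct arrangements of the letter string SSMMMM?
6! / (4! × 2!) = 15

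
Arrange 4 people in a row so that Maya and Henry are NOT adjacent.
Total - adjacent = 4! - (4-1)!×2 = 24 - 12 = 12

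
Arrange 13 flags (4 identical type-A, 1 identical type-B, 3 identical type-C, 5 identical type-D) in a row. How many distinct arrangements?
13! / (4! × 1! × 3! × 5!) = 360360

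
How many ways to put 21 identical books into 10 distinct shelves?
C(21+10-1, 10-1) = C(30, 9) = 14307150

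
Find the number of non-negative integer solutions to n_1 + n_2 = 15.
C(15+2-1, 2-1) = C(16, 1) = 16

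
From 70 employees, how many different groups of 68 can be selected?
C(70,68) = 70!/(68!×2!) = 2415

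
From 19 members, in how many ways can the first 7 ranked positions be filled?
P(19,7) = 19!/(19-7)! = 253955520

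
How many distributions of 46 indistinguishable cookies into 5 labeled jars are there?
C(46+5-1, 5-1) = C(50, 4) = 230300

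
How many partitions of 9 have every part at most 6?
Let r_j(i) = number of partitions of i into parts ≤ j, for i = 0..9. r_1(i) = 1 for all i; r_j(i) = r_{j-1}(i) + r_j(i-j). Rows j = 2..6: ≤2: 1 1 2 2 3 3 4 4 5 5; ≤3: 1 1 2 3 4 5 7 8 10 12; ≤4: 1 1 2 3 5 6 9 11 15 18; ≤5: 1 1 2 3 5 7 10 13 18 23; ≤6: 1 1 2 3 5 7 11 14 20 26. r_6(9) = 26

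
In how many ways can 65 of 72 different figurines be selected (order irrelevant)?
C(72,65) = 72!/(65!×7!) = 1473109704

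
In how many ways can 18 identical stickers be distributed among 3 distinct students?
C(18+3-1, 3-1) = C(20, 2) = 190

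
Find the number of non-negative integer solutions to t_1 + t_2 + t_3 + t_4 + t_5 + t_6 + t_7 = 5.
C(5+7-1, 7-1) = C(11, 6) = 462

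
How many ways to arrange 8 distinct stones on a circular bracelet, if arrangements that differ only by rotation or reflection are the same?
(8-1)!/2 = 5040/2 = 2520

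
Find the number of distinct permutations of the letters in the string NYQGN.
5! / (1! × 2! × 1! × 1!) = 60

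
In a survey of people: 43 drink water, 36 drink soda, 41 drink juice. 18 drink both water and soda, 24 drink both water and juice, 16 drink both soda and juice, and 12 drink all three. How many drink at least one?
|A∪B∪C| = 43+36+41-18-24-16+12 = 74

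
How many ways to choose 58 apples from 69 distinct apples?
C(69,58) = 69!/(58!×11!) = 1823810410032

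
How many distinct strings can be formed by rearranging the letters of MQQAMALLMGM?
11! / (4! × 2! × 2! × 2! × 1!) = 207900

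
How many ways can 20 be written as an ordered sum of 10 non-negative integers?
C(20+10-1, 10-1) = C(29, 9) = 10015005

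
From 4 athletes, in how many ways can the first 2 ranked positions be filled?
P(4,2) = 4!/(4-2)! = 12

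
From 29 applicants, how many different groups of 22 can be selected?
C(29,22) = 29!/(22!×7!) = 1560780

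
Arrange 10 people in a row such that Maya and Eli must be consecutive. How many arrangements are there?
Treat the 2 as one block: (10-2+1)! × 2! = 362880 × 2 = 725760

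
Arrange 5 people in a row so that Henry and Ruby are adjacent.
Treat as block: (5-1)! × 2! = 24 × 2 = 48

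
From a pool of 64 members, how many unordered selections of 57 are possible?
C(64,57) = 64!/(57!×7!) = 621216192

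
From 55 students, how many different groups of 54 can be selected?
C(55,54) = 55!/(54!×1!) = 55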